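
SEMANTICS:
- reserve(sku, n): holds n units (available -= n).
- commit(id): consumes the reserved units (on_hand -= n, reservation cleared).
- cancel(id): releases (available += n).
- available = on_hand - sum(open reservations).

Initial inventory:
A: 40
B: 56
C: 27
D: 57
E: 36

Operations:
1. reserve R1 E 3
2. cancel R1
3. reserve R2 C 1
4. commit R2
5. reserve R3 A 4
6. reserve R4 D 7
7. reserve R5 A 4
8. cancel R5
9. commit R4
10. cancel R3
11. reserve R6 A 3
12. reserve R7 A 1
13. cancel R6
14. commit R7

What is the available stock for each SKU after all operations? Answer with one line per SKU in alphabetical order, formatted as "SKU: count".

Step 1: reserve R1 E 3 -> on_hand[A=40 B=56 C=27 D=57 E=36] avail[A=40 B=56 C=27 D=57 E=33] open={R1}
Step 2: cancel R1 -> on_hand[A=40 B=56 C=27 D=57 E=36] avail[A=40 B=56 C=27 D=57 E=36] open={}
Step 3: reserve R2 C 1 -> on_hand[A=40 B=56 C=27 D=57 E=36] avail[A=40 B=56 C=26 D=57 E=36] open={R2}
Step 4: commit R2 -> on_hand[A=40 B=56 C=26 D=57 E=36] avail[A=40 B=56 C=26 D=57 E=36] open={}
Step 5: reserve R3 A 4 -> on_hand[A=40 B=56 C=26 D=57 E=36] avail[A=36 B=56 C=26 D=57 E=36] open={R3}
Step 6: reserve R4 D 7 -> on_hand[A=40 B=56 C=26 D=57 E=36] avail[A=36 B=56 C=26 D=50 E=36] open={R3,R4}
Step 7: reserve R5 A 4 -> on_hand[A=40 B=56 C=26 D=57 E=36] avail[A=32 B=56 C=26 D=50 E=36] open={R3,R4,R5}
Step 8: cancel R5 -> on_hand[A=40 B=56 C=26 D=57 E=36] avail[A=36 B=56 C=26 D=50 E=36] open={R3,R4}
Step 9: commit R4 -> on_hand[A=40 B=56 C=26 D=50 E=36] avail[A=36 B=56 C=26 D=50 E=36] open={R3}
Step 10: cancel R3 -> on_hand[A=40 B=56 C=26 D=50 E=36] avail[A=40 B=56 C=26 D=50 E=36] open={}
Step 11: reserve R6 A 3 -> on_hand[A=40 B=56 C=26 D=50 E=36] avail[A=37 B=56 C=26 D=50 E=36] open={R6}
Step 12: reserve R7 A 1 -> on_hand[A=40 B=56 C=26 D=50 E=36] avail[A=36 B=56 C=26 D=50 E=36] open={R6,R7}
Step 13: cancel R6 -> on_hand[A=40 B=56 C=26 D=50 E=36] avail[A=39 B=56 C=26 D=50 E=36] open={R7}
Step 14: commit R7 -> on_hand[A=39 B=56 C=26 D=50 E=36] avail[A=39 B=56 C=26 D=50 E=36] open={}

Answer: A: 39
B: 56
C: 26
D: 50
E: 36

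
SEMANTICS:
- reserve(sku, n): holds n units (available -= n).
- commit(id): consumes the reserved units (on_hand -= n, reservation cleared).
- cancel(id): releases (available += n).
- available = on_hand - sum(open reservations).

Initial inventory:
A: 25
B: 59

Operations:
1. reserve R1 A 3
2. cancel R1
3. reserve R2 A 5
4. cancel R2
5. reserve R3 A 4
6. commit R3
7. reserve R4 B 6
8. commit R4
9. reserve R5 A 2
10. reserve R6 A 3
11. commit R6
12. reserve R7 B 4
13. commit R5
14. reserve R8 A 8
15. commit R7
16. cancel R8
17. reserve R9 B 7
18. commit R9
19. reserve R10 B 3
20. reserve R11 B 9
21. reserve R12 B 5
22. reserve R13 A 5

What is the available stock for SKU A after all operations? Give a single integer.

Step 1: reserve R1 A 3 -> on_hand[A=25 B=59] avail[A=22 B=59] open={R1}
Step 2: cancel R1 -> on_hand[A=25 B=59] avail[A=25 B=59] open={}
Step 3: reserve R2 A 5 -> on_hand[A=25 B=59] avail[A=20 B=59] open={R2}
Step 4: cancel R2 -> on_hand[A=25 B=59] avail[A=25 B=59] open={}
Step 5: reserve R3 A 4 -> on_hand[A=25 B=59] avail[A=21 B=59] open={R3}
Step 6: commit R3 -> on_hand[A=21 B=59] avail[A=21 B=59] open={}
Step 7: reserve R4 B 6 -> on_hand[A=21 B=59] avail[A=21 B=53] open={R4}
Step 8: commit R4 -> on_hand[A=21 B=53] avail[A=21 B=53] open={}
Step 9: reserve R5 A 2 -> on_hand[A=21 B=53] avail[A=19 B=53] open={R5}
Step 10: reserve R6 A 3 -> on_hand[A=21 B=53] avail[A=16 B=53] open={R5,R6}
Step 11: commit R6 -> on_hand[A=18 B=53] avail[A=16 B=53] open={R5}
Step 12: reserve R7 B 4 -> on_hand[A=18 B=53] avail[A=16 B=49] open={R5,R7}
Step 13: commit R5 -> on_hand[A=16 B=53] avail[A=16 B=49] open={R7}
Step 14: reserve R8 A 8 -> on_hand[A=16 B=53] avail[A=8 B=49] open={R7,R8}
Step 15: commit R7 -> on_hand[A=16 B=49] avail[A=8 B=49] open={R8}
Step 16: cancel R8 -> on_hand[A=16 B=49] avail[A=16 B=49] open={}
Step 17: reserve R9 B 7 -> on_hand[A=16 B=49] avail[A=16 B=42] open={R9}
Step 18: commit R9 -> on_hand[A=16 B=42] avail[A=16 B=42] open={}
Step 19: reserve R10 B 3 -> on_hand[A=16 B=42] avail[A=16 B=39] open={R10}
Step 20: reserve R11 B 9 -> on_hand[A=16 B=42] avail[A=16 B=30] open={R10,R11}
Step 21: reserve R12 B 5 -> on_hand[A=16 B=42] avail[A=16 B=25] open={R10,R11,R12}
Step 22: reserve R13 A 5 -> on_hand[A=16 B=42] avail[A=11 B=25] open={R10,R11,R12,R13}
Final available[A] = 11

Answer: 11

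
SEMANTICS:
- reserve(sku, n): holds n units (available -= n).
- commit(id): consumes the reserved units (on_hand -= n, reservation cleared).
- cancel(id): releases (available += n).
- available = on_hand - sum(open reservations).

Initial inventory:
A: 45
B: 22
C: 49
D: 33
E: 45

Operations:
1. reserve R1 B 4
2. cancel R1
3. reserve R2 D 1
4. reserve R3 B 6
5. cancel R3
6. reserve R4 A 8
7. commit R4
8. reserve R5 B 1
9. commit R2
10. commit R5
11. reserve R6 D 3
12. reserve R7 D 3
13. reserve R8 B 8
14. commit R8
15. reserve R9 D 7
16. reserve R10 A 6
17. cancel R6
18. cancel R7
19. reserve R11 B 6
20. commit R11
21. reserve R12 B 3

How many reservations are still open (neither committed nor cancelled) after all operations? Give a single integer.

Answer: 3

Derivation:
Step 1: reserve R1 B 4 -> on_hand[A=45 B=22 C=49 D=33 E=45] avail[A=45 B=18 C=49 D=33 E=45] open={R1}
Step 2: cancel R1 -> on_hand[A=45 B=22 C=49 D=33 E=45] avail[A=45 B=22 C=49 D=33 E=45] open={}
Step 3: reserve R2 D 1 -> on_hand[A=45 B=22 C=49 D=33 E=45] avail[A=45 B=22 C=49 D=32 E=45] open={R2}
Step 4: reserve R3 B 6 -> on_hand[A=45 B=22 C=49 D=33 E=45] avail[A=45 B=16 C=49 D=32 E=45] open={R2,R3}
Step 5: cancel R3 -> on_hand[A=45 B=22 C=49 D=33 E=45] avail[A=45 B=22 C=49 D=32 E=45] open={R2}
Step 6: reserve R4 A 8 -> on_hand[A=45 B=22 C=49 D=33 E=45] avail[A=37 B=22 C=49 D=32 E=45] open={R2,R4}
Step 7: commit R4 -> on_hand[A=37 B=22 C=49 D=33 E=45] avail[A=37 B=22 C=49 D=32 E=45] open={R2}
Step 8: reserve R5 B 1 -> on_hand[A=37 B=22 C=49 D=33 E=45] avail[A=37 B=21 C=49 D=32 E=45] open={R2,R5}
Step 9: commit R2 -> on_hand[A=37 B=22 C=49 D=32 E=45] avail[A=37 B=21 C=49 D=32 E=45] open={R5}
Step 10: commit R5 -> on_hand[A=37 B=21 C=49 D=32 E=45] avail[A=37 B=21 C=49 D=32 E=45] open={}
Step 11: reserve R6 D 3 -> on_hand[A=37 B=21 C=49 D=32 E=45] avail[A=37 B=21 C=49 D=29 E=45] open={R6}
Step 12: reserve R7 D 3 -> on_hand[A=37 B=21 C=49 D=32 E=45] avail[A=37 B=21 C=49 D=26 E=45] open={R6,R7}
Step 13: reserve R8 B 8 -> on_hand[A=37 B=21 C=49 D=32 E=45] avail[A=37 B=13 C=49 D=26 E=45] open={R6,R7,R8}
Step 14: commit R8 -> on_hand[A=37 B=13 C=49 D=32 E=45] avail[A=37 B=13 C=49 D=26 E=45] open={R6,R7}
Step 15: reserve R9 D 7 -> on_hand[A=37 B=13 C=49 D=32 E=45] avail[A=37 B=13 C=49 D=19 E=45] open={R6,R7,R9}
Step 16: reserve R10 A 6 -> on_hand[A=37 B=13 C=49 D=32 E=45] avail[A=31 B=13 C=49 D=19 E=45] open={R10,R6,R7,R9}
Step 17: cancel R6 -> on_hand[A=37 B=13 C=49 D=32 E=45] avail[A=31 B=13 C=49 D=22 E=45] open={R10,R7,R9}
Step 18: cancel R7 -> on_hand[A=37 B=13 C=49 D=32 E=45] avail[A=31 B=13 C=49 D=25 E=45] open={R10,R9}
Step 19: reserve R11 B 6 -> on_hand[A=37 B=13 C=49 D=32 E=45] avail[A=31 B=7 C=49 D=25 E=45] open={R10,R11,R9}
Step 20: commit R11 -> on_hand[A=37 B=7 C=49 D=32 E=45] avail[A=31 B=7 C=49 D=25 E=45] open={R10,R9}
Step 21: reserve R12 B 3 -> on_hand[A=37 B=7 C=49 D=32 E=45] avail[A=31 B=4 C=49 D=25 E=45] open={R10,R12,R9}
Open reservations: ['R10', 'R12', 'R9'] -> 3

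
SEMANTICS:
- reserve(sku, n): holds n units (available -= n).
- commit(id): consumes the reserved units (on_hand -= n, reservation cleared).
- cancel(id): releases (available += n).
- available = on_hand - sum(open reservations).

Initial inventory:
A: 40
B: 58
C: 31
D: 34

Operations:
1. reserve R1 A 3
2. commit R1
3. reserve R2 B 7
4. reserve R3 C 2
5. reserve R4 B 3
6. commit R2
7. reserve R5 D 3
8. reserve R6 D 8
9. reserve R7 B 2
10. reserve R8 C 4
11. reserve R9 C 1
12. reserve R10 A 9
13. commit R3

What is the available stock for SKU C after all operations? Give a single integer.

Answer: 24

Derivation:
Step 1: reserve R1 A 3 -> on_hand[A=40 B=58 C=31 D=34] avail[A=37 B=58 C=31 D=34] open={R1}
Step 2: commit R1 -> on_hand[A=37 B=58 C=31 D=34] avail[A=37 B=58 C=31 D=34] open={}
Step 3: reserve R2 B 7 -> on_hand[A=37 B=58 C=31 D=34] avail[A=37 B=51 C=31 D=34] open={R2}
Step 4: reserve R3 C 2 -> on_hand[A=37 B=58 C=31 D=34] avail[A=37 B=51 C=29 D=34] open={R2,R3}
Step 5: reserve R4 B 3 -> on_hand[A=37 B=58 C=31 D=34] avail[A=37 B=48 C=29 D=34] open={R2,R3,R4}
Step 6: commit R2 -> on_hand[A=37 B=51 C=31 D=34] avail[A=37 B=48 C=29 D=34] open={R3,R4}
Step 7: reserve R5 D 3 -> on_hand[A=37 B=51 C=31 D=34] avail[A=37 B=48 C=29 D=31] open={R3,R4,R5}
Step 8: reserve R6 D 8 -> on_hand[A=37 B=51 C=31 D=34] avail[A=37 B=48 C=29 D=23] open={R3,R4,R5,R6}
Step 9: reserve R7 B 2 -> on_hand[A=37 B=51 C=31 D=34] avail[A=37 B=46 C=29 D=23] open={R3,R4,R5,R6,R7}
Step 10: reserve R8 C 4 -> on_hand[A=37 B=51 C=31 D=34] avail[A=37 B=46 C=25 D=23] open={R3,R4,R5,R6,R7,R8}
Step 11: reserve R9 C 1 -> on_hand[A=37 B=51 C=31 D=34] avail[A=37 B=46 C=24 D=23] open={R3,R4,R5,R6,R7,R8,R9}
Step 12: reserve R10 A 9 -> on_hand[A=37 B=51 C=31 D=34] avail[A=28 B=46 C=24 D=23] open={R10,R3,R4,R5,R6,R7,R8,R9}
Step 13: commit R3 -> on_hand[A=37 B=51 C=29 D=34] avail[A=28 B=46 C=24 D=23] open={R10,R4,R5,R6,R7,R8,R9}
Final available[C] = 24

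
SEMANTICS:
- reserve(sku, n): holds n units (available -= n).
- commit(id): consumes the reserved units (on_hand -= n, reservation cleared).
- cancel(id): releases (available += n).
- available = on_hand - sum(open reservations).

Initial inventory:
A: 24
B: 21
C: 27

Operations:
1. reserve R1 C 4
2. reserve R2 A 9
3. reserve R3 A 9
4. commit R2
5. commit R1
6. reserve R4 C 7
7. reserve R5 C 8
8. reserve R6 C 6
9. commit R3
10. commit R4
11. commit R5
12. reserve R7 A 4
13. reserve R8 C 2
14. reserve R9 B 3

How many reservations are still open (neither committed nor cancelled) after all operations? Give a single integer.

Step 1: reserve R1 C 4 -> on_hand[A=24 B=21 C=27] avail[A=24 B=21 C=23] open={R1}
Step 2: reserve R2 A 9 -> on_hand[A=24 B=21 C=27] avail[A=15 B=21 C=23] open={R1,R2}
Step 3: reserve R3 A 9 -> on_hand[A=24 B=21 C=27] avail[A=6 B=21 C=23] open={R1,R2,R3}
Step 4: commit R2 -> on_hand[A=15 B=21 C=27] avail[A=6 B=21 C=23] open={R1,R3}
Step 5: commit R1 -> on_hand[A=15 B=21 C=23] avail[A=6 B=21 C=23] open={R3}
Step 6: reserve R4 C 7 -> on_hand[A=15 B=21 C=23] avail[A=6 B=21 C=16] open={R3,R4}
Step 7: reserve R5 C 8 -> on_hand[A=15 B=21 C=23] avail[A=6 B=21 C=8] open={R3,R4,R5}
Step 8: reserve R6 C 6 -> on_hand[A=15 B=21 C=23] avail[A=6 B=21 C=2] open={R3,R4,R5,R6}
Step 9: commit R3 -> on_hand[A=6 B=21 C=23] avail[A=6 B=21 C=2] open={R4,R5,R6}
Step 10: commit R4 -> on_hand[A=6 B=21 C=16] avail[A=6 B=21 C=2] open={R5,R6}
Step 11: commit R5 -> on_hand[A=6 B=21 C=8] avail[A=6 B=21 C=2] open={R6}
Step 12: reserve R7 A 4 -> on_hand[A=6 B=21 C=8] avail[A=2 B=21 C=2] open={R6,R7}
Step 13: reserve R8 C 2 -> on_hand[A=6 B=21 C=8] avail[A=2 B=21 C=0] open={R6,R7,R8}
Step 14: reserve R9 B 3 -> on_hand[A=6 B=21 C=8] avail[A=2 B=18 C=0] open={R6,R7,R8,R9}
Open reservations: ['R6', 'R7', 'R8', 'R9'] -> 4

Answer: 4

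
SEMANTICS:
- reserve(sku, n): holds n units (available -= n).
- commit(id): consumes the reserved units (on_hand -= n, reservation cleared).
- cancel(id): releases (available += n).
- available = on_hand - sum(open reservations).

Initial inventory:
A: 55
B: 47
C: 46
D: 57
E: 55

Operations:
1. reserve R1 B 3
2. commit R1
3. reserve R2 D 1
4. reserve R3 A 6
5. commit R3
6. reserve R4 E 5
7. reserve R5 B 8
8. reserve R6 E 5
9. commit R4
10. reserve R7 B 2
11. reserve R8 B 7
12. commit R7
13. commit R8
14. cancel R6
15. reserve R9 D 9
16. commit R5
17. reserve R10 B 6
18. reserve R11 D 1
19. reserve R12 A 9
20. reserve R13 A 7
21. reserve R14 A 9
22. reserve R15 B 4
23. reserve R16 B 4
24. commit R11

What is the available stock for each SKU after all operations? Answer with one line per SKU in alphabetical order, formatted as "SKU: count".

Step 1: reserve R1 B 3 -> on_hand[A=55 B=47 C=46 D=57 E=55] avail[A=55 B=44 C=46 D=57 E=55] open={R1}
Step 2: commit R1 -> on_hand[A=55 B=44 C=46 D=57 E=55] avail[A=55 B=44 C=46 D=57 E=55] open={}
Step 3: reserve R2 D 1 -> on_hand[A=55 B=44 C=46 D=57 E=55] avail[A=55 B=44 C=46 D=56 E=55] open={R2}
Step 4: reserve R3 A 6 -> on_hand[A=55 B=44 C=46 D=57 E=55] avail[A=49 B=44 C=46 D=56 E=55] open={R2,R3}
Step 5: commit R3 -> on_hand[A=49 B=44 C=46 D=57 E=55] avail[A=49 B=44 C=46 D=56 E=55] open={R2}
Step 6: reserve R4 E 5 -> on_hand[A=49 B=44 C=46 D=57 E=55] avail[A=49 B=44 C=46 D=56 E=50] open={R2,R4}
Step 7: reserve R5 B 8 -> on_hand[A=49 B=44 C=46 D=57 E=55] avail[A=49 B=36 C=46 D=56 E=50] open={R2,R4,R5}
Step 8: reserve R6 E 5 -> on_hand[A=49 B=44 C=46 D=57 E=55] avail[A=49 B=36 C=46 D=56 E=45] open={R2,R4,R5,R6}
Step 9: commit R4 -> on_hand[A=49 B=44 C=46 D=57 E=50] avail[A=49 B=36 C=46 D=56 E=45] open={R2,R5,R6}
Step 10: reserve R7 B 2 -> on_hand[A=49 B=44 C=46 D=57 E=50] avail[A=49 B=34 C=46 D=56 E=45] open={R2,R5,R6,R7}
Step 11: reserve R8 B 7 -> on_hand[A=49 B=44 C=46 D=57 E=50] avail[A=49 B=27 C=46 D=56 E=45] open={R2,R5,R6,R7,R8}
Step 12: commit R7 -> on_hand[A=49 B=42 C=46 D=57 E=50] avail[A=49 B=27 C=46 D=56 E=45] open={R2,R5,R6,R8}
Step 13: commit R8 -> on_hand[A=49 B=35 C=46 D=57 E=50] avail[A=49 B=27 C=46 D=56 E=45] open={R2,R5,R6}
Step 14: cancel R6 -> on_hand[A=49 B=35 C=46 D=57 E=50] avail[A=49 B=27 C=46 D=56 E=50] open={R2,R5}
Step 15: reserve R9 D 9 -> on_hand[A=49 B=35 C=46 D=57 E=50] avail[A=49 B=27 C=46 D=47 E=50] open={R2,R5,R9}
Step 16: commit R5 -> on_hand[A=49 B=27 C=46 D=57 E=50] avail[A=49 B=27 C=46 D=47 E=50] open={R2,R9}
Step 17: reserve R10 B 6 -> on_hand[A=49 B=27 C=46 D=57 E=50] avail[A=49 B=21 C=46 D=47 E=50] open={R10,R2,R9}
Step 18: reserve R11 D 1 -> on_hand[A=49 B=27 C=46 D=57 E=50] avail[A=49 B=21 C=46 D=46 E=50] open={R10,R11,R2,R9}
Step 19: reserve R12 A 9 -> on_hand[A=49 B=27 C=46 D=57 E=50] avail[A=40 B=21 C=46 D=46 E=50] open={R10,R11,R12,R2,R9}
Step 20: reserve R13 A 7 -> on_hand[A=49 B=27 C=46 D=57 E=50] avail[A=33 B=21 C=46 D=46 E=50] open={R10,R11,R12,R13,R2,R9}
Step 21: reserve R14 A 9 -> on_hand[A=49 B=27 C=46 D=57 E=50] avail[A=24 B=21 C=46 D=46 E=50] open={R10,R11,R12,R13,R14,R2,R9}
Step 22: reserve R15 B 4 -> on_hand[A=49 B=27 C=46 D=57 E=50] avail[A=24 B=17 C=46 D=46 E=50] open={R10,R11,R12,R13,R14,R15,R2,R9}
Step 23: reserve R16 B 4 -> on_hand[A=49 B=27 C=46 D=57 E=50] avail[A=24 B=13 C=46 D=46 E=50] open={R10,R11,R12,R13,R14,R15,R16,R2,R9}
Step 24: commit R11 -> on_hand[A=49 B=27 C=46 D=56 E=50] avail[A=24 B=13 C=46 D=46 E=50] open={R10,R12,R13,R14,R15,R16,R2,R9}

Answer: A: 24
B: 13
C: 46
D: 46
E: 50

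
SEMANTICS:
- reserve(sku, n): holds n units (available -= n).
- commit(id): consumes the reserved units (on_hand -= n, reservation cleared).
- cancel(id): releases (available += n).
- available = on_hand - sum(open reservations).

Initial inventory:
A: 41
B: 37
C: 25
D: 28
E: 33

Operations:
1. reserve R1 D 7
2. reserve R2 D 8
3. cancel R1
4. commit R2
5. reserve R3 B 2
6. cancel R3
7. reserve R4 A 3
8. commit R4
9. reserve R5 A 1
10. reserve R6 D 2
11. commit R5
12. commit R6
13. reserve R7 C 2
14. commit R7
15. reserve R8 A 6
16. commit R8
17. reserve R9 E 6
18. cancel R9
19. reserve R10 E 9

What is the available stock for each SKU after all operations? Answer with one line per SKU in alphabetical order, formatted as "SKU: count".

Step 1: reserve R1 D 7 -> on_hand[A=41 B=37 C=25 D=28 E=33] avail[A=41 B=37 C=25 D=21 E=33] open={R1}
Step 2: reserve R2 D 8 -> on_hand[A=41 B=37 C=25 D=28 E=33] avail[A=41 B=37 C=25 D=13 E=33] open={R1,R2}
Step 3: cancel R1 -> on_hand[A=41 B=37 C=25 D=28 E=33] avail[A=41 B=37 C=25 D=20 E=33] open={R2}
Step 4: commit R2 -> on_hand[A=41 B=37 C=25 D=20 E=33] avail[A=41 B=37 C=25 D=20 E=33] open={}
Step 5: reserve R3 B 2 -> on_hand[A=41 B=37 C=25 D=20 E=33] avail[A=41 B=35 C=25 D=20 E=33] open={R3}
Step 6: cancel R3 -> on_hand[A=41 B=37 C=25 D=20 E=33] avail[A=41 B=37 C=25 D=20 E=33] open={}
Step 7: reserve R4 A 3 -> on_hand[A=41 B=37 C=25 D=20 E=33] avail[A=38 B=37 C=25 D=20 E=33] open={R4}
Step 8: commit R4 -> on_hand[A=38 B=37 C=25 D=20 E=33] avail[A=38 B=37 C=25 D=20 E=33] open={}
Step 9: reserve R5 A 1 -> on_hand[A=38 B=37 C=25 D=20 E=33] avail[A=37 B=37 C=25 D=20 E=33] open={R5}
Step 10: reserve R6 D 2 -> on_hand[A=38 B=37 C=25 D=20 E=33] avail[A=37 B=37 C=25 D=18 E=33] open={R5,R6}
Step 11: commit R5 -> on_hand[A=37 B=37 C=25 D=20 E=33] avail[A=37 B=37 C=25 D=18 E=33] open={R6}
Step 12: commit R6 -> on_hand[A=37 B=37 C=25 D=18 E=33] avail[A=37 B=37 C=25 D=18 E=33] open={}
Step 13: reserve R7 C 2 -> on_hand[A=37 B=37 C=25 D=18 E=33] avail[A=37 B=37 C=23 D=18 E=33] open={R7}
Step 14: commit R7 -> on_hand[A=37 B=37 C=23 D=18 E=33] avail[A=37 B=37 C=23 D=18 E=33] open={}
Step 15: reserve R8 A 6 -> on_hand[A=37 B=37 C=23 D=18 E=33] avail[A=31 B=37 C=23 D=18 E=33] open={R8}
Step 16: commit R8 -> on_hand[A=31 B=37 C=23 D=18 E=33] avail[A=31 B=37 C=23 D=18 E=33] open={}
Step 17: reserve R9 E 6 -> on_hand[A=31 B=37 C=23 D=18 E=33] avail[A=31 B=37 C=23 D=18 E=27] open={R9}
Step 18: cancel R9 -> on_hand[A=31 B=37 C=23 D=18 E=33] avail[A=31 B=37 C=23 D=18 E=33] open={}
Step 19: reserve R10 E 9 -> on_hand[A=31 B=37 C=23 D=18 E=33] avail[A=31 B=37 C=23 D=18 E=24] open={R10}

Answer: A: 31
B: 37
C: 23
D: 18
E: 24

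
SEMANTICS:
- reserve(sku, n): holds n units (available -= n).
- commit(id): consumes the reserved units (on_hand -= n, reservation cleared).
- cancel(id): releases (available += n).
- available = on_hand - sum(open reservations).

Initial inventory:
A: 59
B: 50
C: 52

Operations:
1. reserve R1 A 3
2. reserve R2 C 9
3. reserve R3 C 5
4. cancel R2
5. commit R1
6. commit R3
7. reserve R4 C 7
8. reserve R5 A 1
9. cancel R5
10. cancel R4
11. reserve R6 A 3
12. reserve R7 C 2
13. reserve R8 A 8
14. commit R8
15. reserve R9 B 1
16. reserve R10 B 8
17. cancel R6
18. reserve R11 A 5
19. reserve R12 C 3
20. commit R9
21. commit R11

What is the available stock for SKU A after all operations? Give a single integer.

Step 1: reserve R1 A 3 -> on_hand[A=59 B=50 C=52] avail[A=56 B=50 C=52] open={R1}
Step 2: reserve R2 C 9 -> on_hand[A=59 B=50 C=52] avail[A=56 B=50 C=43] open={R1,R2}
Step 3: reserve R3 C 5 -> on_hand[A=59 B=50 C=52] avail[A=56 B=50 C=38] open={R1,R2,R3}
Step 4: cancel R2 -> on_hand[A=59 B=50 C=52] avail[A=56 B=50 C=47] open={R1,R3}
Step 5: commit R1 -> on_hand[A=56 B=50 C=52] avail[A=56 B=50 C=47] open={R3}
Step 6: commit R3 -> on_hand[A=56 B=50 C=47] avail[A=56 B=50 C=47] open={}
Step 7: reserve R4 C 7 -> on_hand[A=56 B=50 C=47] avail[A=56 B=50 C=40] open={R4}
Step 8: reserve R5 A 1 -> on_hand[A=56 B=50 C=47] avail[A=55 B=50 C=40] open={R4,R5}
Step 9: cancel R5 -> on_hand[A=56 B=50 C=47] avail[A=56 B=50 C=40] open={R4}
Step 10: cancel R4 -> on_hand[A=56 B=50 C=47] avail[A=56 B=50 C=47] open={}
Step 11: reserve R6 A 3 -> on_hand[A=56 B=50 C=47] avail[A=53 B=50 C=47] open={R6}
Step 12: reserve R7 C 2 -> on_hand[A=56 B=50 C=47] avail[A=53 B=50 C=45] open={R6,R7}
Step 13: reserve R8 A 8 -> on_hand[A=56 B=50 C=47] avail[A=45 B=50 C=45] open={R6,R7,R8}
Step 14: commit R8 -> on_hand[A=48 B=50 C=47] avail[A=45 B=50 C=45] open={R6,R7}
Step 15: reserve R9 B 1 -> on_hand[A=48 B=50 C=47] avail[A=45 B=49 C=45] open={R6,R7,R9}
Step 16: reserve R10 B 8 -> on_hand[A=48 B=50 C=47] avail[A=45 B=41 C=45] open={R10,R6,R7,R9}
Step 17: cancel R6 -> on_hand[A=48 B=50 C=47] avail[A=48 B=41 C=45] open={R10,R7,R9}
Step 18: reserve R11 A 5 -> on_hand[A=48 B=50 C=47] avail[A=43 B=41 C=45] open={R10,R11,R7,R9}
Step 19: reserve R12 C 3 -> on_hand[A=48 B=50 C=47] avail[A=43 B=41 C=42] open={R10,R11,R12,R7,R9}
Step 20: commit R9 -> on_hand[A=48 B=49 C=47] avail[A=43 B=41 C=42] open={R10,R11,R12,R7}
Step 21: commit R11 -> on_hand[A=43 B=49 C=47] avail[A=43 B=41 C=42] open={R10,R12,R7}
Final available[A] = 43

Answer: 43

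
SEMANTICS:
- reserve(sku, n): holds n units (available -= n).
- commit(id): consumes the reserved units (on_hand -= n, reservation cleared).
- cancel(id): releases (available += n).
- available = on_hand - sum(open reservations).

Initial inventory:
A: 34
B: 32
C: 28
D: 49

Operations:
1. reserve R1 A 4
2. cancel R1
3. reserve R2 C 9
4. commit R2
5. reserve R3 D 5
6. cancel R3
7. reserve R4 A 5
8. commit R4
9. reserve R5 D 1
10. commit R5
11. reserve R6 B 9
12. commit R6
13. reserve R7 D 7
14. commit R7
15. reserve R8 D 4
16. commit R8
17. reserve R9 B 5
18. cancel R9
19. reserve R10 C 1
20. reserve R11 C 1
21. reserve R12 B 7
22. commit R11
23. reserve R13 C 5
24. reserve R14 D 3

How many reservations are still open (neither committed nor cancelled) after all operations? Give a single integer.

Step 1: reserve R1 A 4 -> on_hand[A=34 B=32 C=28 D=49] avail[A=30 B=32 C=28 D=49] open={R1}
Step 2: cancel R1 -> on_hand[A=34 B=32 C=28 D=49] avail[A=34 B=32 C=28 D=49] open={}
Step 3: reserve R2 C 9 -> on_hand[A=34 B=32 C=28 D=49] avail[A=34 B=32 C=19 D=49] open={R2}
Step 4: commit R2 -> on_hand[A=34 B=32 C=19 D=49] avail[A=34 B=32 C=19 D=49] open={}
Step 5: reserve R3 D 5 -> on_hand[A=34 B=32 C=19 D=49] avail[A=34 B=32 C=19 D=44] open={R3}
Step 6: cancel R3 -> on_hand[A=34 B=32 C=19 D=49] avail[A=34 B=32 C=19 D=49] open={}
Step 7: reserve R4 A 5 -> on_hand[A=34 B=32 C=19 D=49] avail[A=29 B=32 C=19 D=49] open={R4}
Step 8: commit R4 -> on_hand[A=29 B=32 C=19 D=49] avail[A=29 B=32 C=19 D=49] open={}
Step 9: reserve R5 D 1 -> on_hand[A=29 B=32 C=19 D=49] avail[A=29 B=32 C=19 D=48] open={R5}
Step 10: commit R5 -> on_hand[A=29 B=32 C=19 D=48] avail[A=29 B=32 C=19 D=48] open={}
Step 11: reserve R6 B 9 -> on_hand[A=29 B=32 C=19 D=48] avail[A=29 B=23 C=19 D=48] open={R6}
Step 12: commit R6 -> on_hand[A=29 B=23 C=19 D=48] avail[A=29 B=23 C=19 D=48] open={}
Step 13: reserve R7 D 7 -> on_hand[A=29 B=23 C=19 D=48] avail[A=29 B=23 C=19 D=41] open={R7}
Step 14: commit R7 -> on_hand[A=29 B=23 C=19 D=41] avail[A=29 B=23 C=19 D=41] open={}
Step 15: reserve R8 D 4 -> on_hand[A=29 B=23 C=19 D=41] avail[A=29 B=23 C=19 D=37] open={R8}
Step 16: commit R8 -> on_hand[A=29 B=23 C=19 D=37] avail[A=29 B=23 C=19 D=37] open={}
Step 17: reserve R9 B 5 -> on_hand[A=29 B=23 C=19 D=37] avail[A=29 B=18 C=19 D=37] open={R9}
Step 18: cancel R9 -> on_hand[A=29 B=23 C=19 D=37] avail[A=29 B=23 C=19 D=37] open={}
Step 19: reserve R10 C 1 -> on_hand[A=29 B=23 C=19 D=37] avail[A=29 B=23 C=18 D=37] open={R10}
Step 20: reserve R11 C 1 -> on_hand[A=29 B=23 C=19 D=37] avail[A=29 B=23 C=17 D=37] open={R10,R11}
Step 21: reserve R12 B 7 -> on_hand[A=29 B=23 C=19 D=37] avail[A=29 B=16 C=17 D=37] open={R10,R11,R12}
Step 22: commit R11 -> on_hand[A=29 B=23 C=18 D=37] avail[A=29 B=16 C=17 D=37] open={R10,R12}
Step 23: reserve R13 C 5 -> on_hand[A=29 B=23 C=18 D=37] avail[A=29 B=16 C=12 D=37] open={R10,R12,R13}
Step 24: reserve R14 D 3 -> on_hand[A=29 B=23 C=18 D=37] avail[A=29 B=16 C=12 D=34] open={R10,R12,R13,R14}
Open reservations: ['R10', 'R12', 'R13', 'R14'] -> 4

Answer: 4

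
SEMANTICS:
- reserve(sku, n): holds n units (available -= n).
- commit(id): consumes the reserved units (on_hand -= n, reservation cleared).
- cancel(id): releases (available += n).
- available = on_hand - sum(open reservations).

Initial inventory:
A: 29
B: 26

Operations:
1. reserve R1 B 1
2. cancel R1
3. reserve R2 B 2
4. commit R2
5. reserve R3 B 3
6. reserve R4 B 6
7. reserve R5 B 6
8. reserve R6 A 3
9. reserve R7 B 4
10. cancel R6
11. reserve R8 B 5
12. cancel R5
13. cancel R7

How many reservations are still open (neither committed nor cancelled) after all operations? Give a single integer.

Answer: 3

Derivation:
Step 1: reserve R1 B 1 -> on_hand[A=29 B=26] avail[A=29 B=25] open={R1}
Step 2: cancel R1 -> on_hand[A=29 B=26] avail[A=29 B=26] open={}
Step 3: reserve R2 B 2 -> on_hand[A=29 B=26] avail[A=29 B=24] open={R2}
Step 4: commit R2 -> on_hand[A=29 B=24] avail[A=29 B=24] open={}
Step 5: reserve R3 B 3 -> on_hand[A=29 B=24] avail[A=29 B=21] open={R3}
Step 6: reserve R4 B 6 -> on_hand[A=29 B=24] avail[A=29 B=15] open={R3,R4}
Step 7: reserve R5 B 6 -> on_hand[A=29 B=24] avail[A=29 B=9] open={R3,R4,R5}
Step 8: reserve R6 A 3 -> on_hand[A=29 B=24] avail[A=26 B=9] open={R3,R4,R5,R6}
Step 9: reserve R7 B 4 -> on_hand[A=29 B=24] avail[A=26 B=5] open={R3,R4,R5,R6,R7}
Step 10: cancel R6 -> on_hand[A=29 B=24] avail[A=29 B=5] open={R3,R4,R5,R7}
Step 11: reserve R8 B 5 -> on_hand[A=29 B=24] avail[A=29 B=0] open={R3,R4,R5,R7,R8}
Step 12: cancel R5 -> on_hand[A=29 B=24] avail[A=29 B=6] open={R3,R4,R7,R8}
Step 13: cancel R7 -> on_hand[A=29 B=24] avail[A=29 B=10] open={R3,R4,R8}
Open reservations: ['R3', 'R4', 'R8'] -> 3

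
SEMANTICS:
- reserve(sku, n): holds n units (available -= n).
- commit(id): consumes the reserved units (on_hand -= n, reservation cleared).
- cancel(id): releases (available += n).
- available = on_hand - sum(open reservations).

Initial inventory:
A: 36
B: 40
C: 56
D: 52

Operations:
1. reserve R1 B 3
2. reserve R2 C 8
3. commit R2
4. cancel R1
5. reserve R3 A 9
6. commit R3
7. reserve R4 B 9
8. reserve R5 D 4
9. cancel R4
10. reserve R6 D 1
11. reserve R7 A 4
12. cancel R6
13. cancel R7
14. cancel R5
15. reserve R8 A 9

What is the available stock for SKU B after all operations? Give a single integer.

Answer: 40

Derivation:
Step 1: reserve R1 B 3 -> on_hand[A=36 B=40 C=56 D=52] avail[A=36 B=37 C=56 D=52] open={R1}
Step 2: reserve R2 C 8 -> on_hand[A=36 B=40 C=56 D=52] avail[A=36 B=37 C=48 D=52] open={R1,R2}
Step 3: commit R2 -> on_hand[A=36 B=40 C=48 D=52] avail[A=36 B=37 C=48 D=52] open={R1}
Step 4: cancel R1 -> on_hand[A=36 B=40 C=48 D=52] avail[A=36 B=40 C=48 D=52] open={}
Step 5: reserve R3 A 9 -> on_hand[A=36 B=40 C=48 D=52] avail[A=27 B=40 C=48 D=52] open={R3}
Step 6: commit R3 -> on_hand[A=27 B=40 C=48 D=52] avail[A=27 B=40 C=48 D=52] open={}
Step 7: reserve R4 B 9 -> on_hand[A=27 B=40 C=48 D=52] avail[A=27 B=31 C=48 D=52] open={R4}
Step 8: reserve R5 D 4 -> on_hand[A=27 B=40 C=48 D=52] avail[A=27 B=31 C=48 D=48] open={R4,R5}
Step 9: cancel R4 -> on_hand[A=27 B=40 C=48 D=52] avail[A=27 B=40 C=48 D=48] open={R5}
Step 10: reserve R6 D 1 -> on_hand[A=27 B=40 C=48 D=52] avail[A=27 B=40 C=48 D=47] open={R5,R6}
Step 11: reserve R7 A 4 -> on_hand[A=27 B=40 C=48 D=52] avail[A=23 B=40 C=48 D=47] open={R5,R6,R7}
Step 12: cancel R6 -> on_hand[A=27 B=40 C=48 D=52] avail[A=23 B=40 C=48 D=48] open={R5,R7}
Step 13: cancel R7 -> on_hand[A=27 B=40 C=48 D=52] avail[A=27 B=40 C=48 D=48] open={R5}
Step 14: cancel R5 -> on_hand[A=27 B=40 C=48 D=52] avail[A=27 B=40 C=48 D=52] open={}
Step 15: reserve R8 A 9 -> on_hand[A=27 B=40 C=48 D=52] avail[A=18 B=40 C=48 D=52] open={R8}
Final available[B] = 40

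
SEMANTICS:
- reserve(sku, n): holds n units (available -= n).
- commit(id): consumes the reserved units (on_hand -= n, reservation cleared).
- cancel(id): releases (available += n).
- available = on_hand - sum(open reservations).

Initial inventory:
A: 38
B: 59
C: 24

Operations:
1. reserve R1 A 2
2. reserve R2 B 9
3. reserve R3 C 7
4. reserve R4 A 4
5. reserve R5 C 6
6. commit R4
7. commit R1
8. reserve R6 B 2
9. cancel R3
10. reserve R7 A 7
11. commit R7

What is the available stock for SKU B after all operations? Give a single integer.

Answer: 48

Derivation:
Step 1: reserve R1 A 2 -> on_hand[A=38 B=59 C=24] avail[A=36 B=59 C=24] open={R1}
Step 2: reserve R2 B 9 -> on_hand[A=38 B=59 C=24] avail[A=36 B=50 C=24] open={R1,R2}
Step 3: reserve R3 C 7 -> on_hand[A=38 B=59 C=24] avail[A=36 B=50 C=17] open={R1,R2,R3}
Step 4: reserve R4 A 4 -> on_hand[A=38 B=59 C=24] avail[A=32 B=50 C=17] open={R1,R2,R3,R4}
Step 5: reserve R5 C 6 -> on_hand[A=38 B=59 C=24] avail[A=32 B=50 C=11] open={R1,R2,R3,R4,R5}
Step 6: commit R4 -> on_hand[A=34 B=59 C=24] avail[A=32 B=50 C=11] open={R1,R2,R3,R5}
Step 7: commit R1 -> on_hand[A=32 B=59 C=24] avail[A=32 B=50 C=11] open={R2,R3,R5}
Step 8: reserve R6 B 2 -> on_hand[A=32 B=59 C=24] avail[A=32 B=48 C=11] open={R2,R3,R5,R6}
Step 9: cancel R3 -> on_hand[A=32 B=59 C=24] avail[A=32 B=48 C=18] open={R2,R5,R6}
Step 10: reserve R7 A 7 -> on_hand[A=32 B=59 C=24] avail[A=25 B=48 C=18] open={R2,R5,R6,R7}
Step 11: commit R7 -> on_hand[A=25 B=59 C=24] avail[A=25 B=48 C=18] open={R2,R5,R6}
Final available[B] = 48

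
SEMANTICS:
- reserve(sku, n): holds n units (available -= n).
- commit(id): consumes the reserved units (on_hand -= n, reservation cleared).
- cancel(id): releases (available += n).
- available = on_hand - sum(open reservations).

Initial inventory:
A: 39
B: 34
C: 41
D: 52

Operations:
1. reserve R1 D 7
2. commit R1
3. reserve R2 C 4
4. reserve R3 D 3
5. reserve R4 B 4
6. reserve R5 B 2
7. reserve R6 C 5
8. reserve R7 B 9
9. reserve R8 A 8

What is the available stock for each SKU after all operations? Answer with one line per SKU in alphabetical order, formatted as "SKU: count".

Step 1: reserve R1 D 7 -> on_hand[A=39 B=34 C=41 D=52] avail[A=39 B=34 C=41 D=45] open={R1}
Step 2: commit R1 -> on_hand[A=39 B=34 C=41 D=45] avail[A=39 B=34 C=41 D=45] open={}
Step 3: reserve R2 C 4 -> on_hand[A=39 B=34 C=41 D=45] avail[A=39 B=34 C=37 D=45] open={R2}
Step 4: reserve R3 D 3 -> on_hand[A=39 B=34 C=41 D=45] avail[A=39 B=34 C=37 D=42] open={R2,R3}
Step 5: reserve R4 B 4 -> on_hand[A=39 B=34 C=41 D=45] avail[A=39 B=30 C=37 D=42] open={R2,R3,R4}
Step 6: reserve R5 B 2 -> on_hand[A=39 B=34 C=41 D=45] avail[A=39 B=28 C=37 D=42] open={R2,R3,R4,R5}
Step 7: reserve R6 C 5 -> on_hand[A=39 B=34 C=41 D=45] avail[A=39 B=28 C=32 D=42] open={R2,R3,R4,R5,R6}
Step 8: reserve R7 B 9 -> on_hand[A=39 B=34 C=41 D=45] avail[A=39 B=19 C=32 D=42] open={R2,R3,R4,R5,R6,R7}
Step 9: reserve R8 A 8 -> on_hand[A=39 B=34 C=41 D=45] avail[A=31 B=19 C=32 D=42] open={R2,R3,R4,R5,R6,R7,R8}

Answer: A: 31
B: 19
C: 32
D: 42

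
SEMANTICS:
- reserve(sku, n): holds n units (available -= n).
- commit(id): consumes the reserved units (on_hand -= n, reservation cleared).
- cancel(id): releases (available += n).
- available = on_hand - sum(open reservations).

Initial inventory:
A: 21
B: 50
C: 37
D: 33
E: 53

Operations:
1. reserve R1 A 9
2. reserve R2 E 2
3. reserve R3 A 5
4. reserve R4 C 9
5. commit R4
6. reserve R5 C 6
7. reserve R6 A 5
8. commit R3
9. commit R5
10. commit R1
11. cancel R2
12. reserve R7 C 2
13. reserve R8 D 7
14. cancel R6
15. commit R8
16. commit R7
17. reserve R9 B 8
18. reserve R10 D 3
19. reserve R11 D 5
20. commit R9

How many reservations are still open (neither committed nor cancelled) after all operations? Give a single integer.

Step 1: reserve R1 A 9 -> on_hand[A=21 B=50 C=37 D=33 E=53] avail[A=12 B=50 C=37 D=33 E=53] open={R1}
Step 2: reserve R2 E 2 -> on_hand[A=21 B=50 C=37 D=33 E=53] avail[A=12 B=50 C=37 D=33 E=51] open={R1,R2}
Step 3: reserve R3 A 5 -> on_hand[A=21 B=50 C=37 D=33 E=53] avail[A=7 B=50 C=37 D=33 E=51] open={R1,R2,R3}
Step 4: reserve R4 C 9 -> on_hand[A=21 B=50 C=37 D=33 E=53] avail[A=7 B=50 C=28 D=33 E=51] open={R1,R2,R3,R4}
Step 5: commit R4 -> on_hand[A=21 B=50 C=28 D=33 E=53] avail[A=7 B=50 C=28 D=33 E=51] open={R1,R2,R3}
Step 6: reserve R5 C 6 -> on_hand[A=21 B=50 C=28 D=33 E=53] avail[A=7 B=50 C=22 D=33 E=51] open={R1,R2,R3,R5}
Step 7: reserve R6 A 5 -> on_hand[A=21 B=50 C=28 D=33 E=53] avail[A=2 B=50 C=22 D=33 E=51] open={R1,R2,R3,R5,R6}
Step 8: commit R3 -> on_hand[A=16 B=50 C=28 D=33 E=53] avail[A=2 B=50 C=22 D=33 E=51] open={R1,R2,R5,R6}
Step 9: commit R5 -> on_hand[A=16 B=50 C=22 D=33 E=53] avail[A=2 B=50 C=22 D=33 E=51] open={R1,R2,R6}
Step 10: commit R1 -> on_hand[A=7 B=50 C=22 D=33 E=53] avail[A=2 B=50 C=22 D=33 E=51] open={R2,R6}
Step 11: cancel R2 -> on_hand[A=7 B=50 C=22 D=33 E=53] avail[A=2 B=50 C=22 D=33 E=53] open={R6}
Step 12: reserve R7 C 2 -> on_hand[A=7 B=50 C=22 D=33 E=53] avail[A=2 B=50 C=20 D=33 E=53] open={R6,R7}
Step 13: reserve R8 D 7 -> on_hand[A=7 B=50 C=22 D=33 E=53] avail[A=2 B=50 C=20 D=26 E=53] open={R6,R7,R8}
Step 14: cancel R6 -> on_hand[A=7 B=50 C=22 D=33 E=53] avail[A=7 B=50 C=20 D=26 E=53] open={R7,R8}
Step 15: commit R8 -> on_hand[A=7 B=50 C=22 D=26 E=53] avail[A=7 B=50 C=20 D=26 E=53] open={R7}
Step 16: commit R7 -> on_hand[A=7 B=50 C=20 D=26 E=53] avail[A=7 B=50 C=20 D=26 E=53] open={}
Step 17: reserve R9 B 8 -> on_hand[A=7 B=50 C=20 D=26 E=53] avail[A=7 B=42 C=20 D=26 E=53] open={R9}
Step 18: reserve R10 D 3 -> on_hand[A=7 B=50 C=20 D=26 E=53] avail[A=7 B=42 C=20 D=23 E=53] open={R10,R9}
Step 19: reserve R11 D 5 -> on_hand[A=7 B=50 C=20 D=26 E=53] avail[A=7 B=42 C=20 D=18 E=53] open={R10,R11,R9}
Step 20: commit R9 -> on_hand[A=7 B=42 C=20 D=26 E=53] avail[A=7 B=42 C=20 D=18 E=53] open={R10,R11}
Open reservations: ['R10', 'R11'] -> 2

Answer: 2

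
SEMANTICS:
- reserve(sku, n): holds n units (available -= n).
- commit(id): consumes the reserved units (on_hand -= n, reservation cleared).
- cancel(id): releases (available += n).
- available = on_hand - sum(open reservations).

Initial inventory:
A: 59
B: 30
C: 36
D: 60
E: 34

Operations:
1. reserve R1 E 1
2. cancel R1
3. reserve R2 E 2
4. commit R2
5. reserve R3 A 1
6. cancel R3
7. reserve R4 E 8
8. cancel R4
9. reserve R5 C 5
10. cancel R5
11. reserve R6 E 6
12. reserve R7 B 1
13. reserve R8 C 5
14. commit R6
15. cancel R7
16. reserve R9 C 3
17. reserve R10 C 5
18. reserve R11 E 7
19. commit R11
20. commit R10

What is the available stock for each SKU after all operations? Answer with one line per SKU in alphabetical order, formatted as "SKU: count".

Answer: A: 59
B: 30
C: 23
D: 60
E: 19

Derivation:
Step 1: reserve R1 E 1 -> on_hand[A=59 B=30 C=36 D=60 E=34] avail[A=59 B=30 C=36 D=60 E=33] open={R1}
Step 2: cancel R1 -> on_hand[A=59 B=30 C=36 D=60 E=34] avail[A=59 B=30 C=36 D=60 E=34] open={}
Step 3: reserve R2 E 2 -> on_hand[A=59 B=30 C=36 D=60 E=34] avail[A=59 B=30 C=36 D=60 E=32] open={R2}
Step 4: commit R2 -> on_hand[A=59 B=30 C=36 D=60 E=32] avail[A=59 B=30 C=36 D=60 E=32] open={}
Step 5: reserve R3 A 1 -> on_hand[A=59 B=30 C=36 D=60 E=32] avail[A=58 B=30 C=36 D=60 E=32] open={R3}
Step 6: cancel R3 -> on_hand[A=59 B=30 C=36 D=60 E=32] avail[A=59 B=30 C=36 D=60 E=32] open={}
Step 7: reserve R4 E 8 -> on_hand[A=59 B=30 C=36 D=60 E=32] avail[A=59 B=30 C=36 D=60 E=24] open={R4}
Step 8: cancel R4 -> on_hand[A=59 B=30 C=36 D=60 E=32] avail[A=59 B=30 C=36 D=60 E=32] open={}
Step 9: reserve R5 C 5 -> on_hand[A=59 B=30 C=36 D=60 E=32] avail[A=59 B=30 C=31 D=60 E=32] open={R5}
Step 10: cancel R5 -> on_hand[A=59 B=30 C=36 D=60 E=32] avail[A=59 B=30 C=36 D=60 E=32] open={}
Step 11: reserve R6 E 6 -> on_hand[A=59 B=30 C=36 D=60 E=32] avail[A=59 B=30 C=36 D=60 E=26] open={R6}
Step 12: reserve R7 B 1 -> on_hand[A=59 B=30 C=36 D=60 E=32] avail[A=59 B=29 C=36 D=60 E=26] open={R6,R7}
Step 13: reserve R8 C 5 -> on_hand[A=59 B=30 C=36 D=60 E=32] avail[A=59 B=29 C=31 D=60 E=26] open={R6,R7,R8}
Step 14: commit R6 -> on_hand[A=59 B=30 C=36 D=60 E=26] avail[A=59 B=29 C=31 D=60 E=26] open={R7,R8}
Step 15: cancel R7 -> on_hand[A=59 B=30 C=36 D=60 E=26] avail[A=59 B=30 C=31 D=60 E=26] open={R8}
Step 16: reserve R9 C 3 -> on_hand[A=59 B=30 C=36 D=60 E=26] avail[A=59 B=30 C=28 D=60 E=26] open={R8,R9}
Step 17: reserve R10 C 5 -> on_hand[A=59 B=30 C=36 D=60 E=26] avail[A=59 B=30 C=23 D=60 E=26] open={R10,R8,R9}
Step 18: reserve R11 E 7 -> on_hand[A=59 B=30 C=36 D=60 E=26] avail[A=59 B=30 C=23 D=60 E=19] open={R10,R11,R8,R9}
Step 19: commit R11 -> on_hand[A=59 B=30 C=36 D=60 E=19] avail[A=59 B=30 C=23 D=60 E=19] open={R10,R8,R9}
Step 20: commit R10 -> on_hand[A=59 B=30 C=31 D=60 E=19] avail[A=59 B=30 C=23 D=60 E=19] open={R8,R9}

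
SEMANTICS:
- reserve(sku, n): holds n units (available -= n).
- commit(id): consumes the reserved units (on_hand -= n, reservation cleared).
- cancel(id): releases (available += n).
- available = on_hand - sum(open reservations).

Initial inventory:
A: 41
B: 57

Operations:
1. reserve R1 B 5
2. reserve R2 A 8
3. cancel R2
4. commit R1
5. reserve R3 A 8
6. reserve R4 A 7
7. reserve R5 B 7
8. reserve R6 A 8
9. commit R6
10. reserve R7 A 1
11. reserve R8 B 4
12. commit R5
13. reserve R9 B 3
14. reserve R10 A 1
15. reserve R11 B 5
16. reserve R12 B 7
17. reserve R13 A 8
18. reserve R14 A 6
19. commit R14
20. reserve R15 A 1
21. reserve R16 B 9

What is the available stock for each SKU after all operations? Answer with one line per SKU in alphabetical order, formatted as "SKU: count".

Answer: A: 1
B: 17

Derivation:
Step 1: reserve R1 B 5 -> on_hand[A=41 B=57] avail[A=41 B=52] open={R1}
Step 2: reserve R2 A 8 -> on_hand[A=41 B=57] avail[A=33 B=52] open={R1,R2}
Step 3: cancel R2 -> on_hand[A=41 B=57] avail[A=41 B=52] open={R1}
Step 4: commit R1 -> on_hand[A=41 B=52] avail[A=41 B=52] open={}
Step 5: reserve R3 A 8 -> on_hand[A=41 B=52] avail[A=33 B=52] open={R3}
Step 6: reserve R4 A 7 -> on_hand[A=41 B=52] avail[A=26 B=52] open={R3,R4}
Step 7: reserve R5 B 7 -> on_hand[A=41 B=52] avail[A=26 B=45] open={R3,R4,R5}
Step 8: reserve R6 A 8 -> on_hand[A=41 B=52] avail[A=18 B=45] open={R3,R4,R5,R6}
Step 9: commit R6 -> on_hand[A=33 B=52] avail[A=18 B=45] open={R3,R4,R5}
Step 10: reserve R7 A 1 -> on_hand[A=33 B=52] avail[A=17 B=45] open={R3,R4,R5,R7}
Step 11: reserve R8 B 4 -> on_hand[A=33 B=52] avail[A=17 B=41] open={R3,R4,R5,R7,R8}
Step 12: commit R5 -> on_hand[A=33 B=45] avail[A=17 B=41] open={R3,R4,R7,R8}
Step 13: reserve R9 B 3 -> on_hand[A=33 B=45] avail[A=17 B=38] open={R3,R4,R7,R8,R9}
Step 14: reserve R10 A 1 -> on_hand[A=33 B=45] avail[A=16 B=38] open={R10,R3,R4,R7,R8,R9}
Step 15: reserve R11 B 5 -> on_hand[A=33 B=45] avail[A=16 B=33] open={R10,R11,R3,R4,R7,R8,R9}
Step 16: reserve R12 B 7 -> on_hand[A=33 B=45] avail[A=16 B=26] open={R10,R11,R12,R3,R4,R7,R8,R9}
Step 17: reserve R13 A 8 -> on_hand[A=33 B=45] avail[A=8 B=26] open={R10,R11,R12,R13,R3,R4,R7,R8,R9}
Step 18: reserve R14 A 6 -> on_hand[A=33 B=45] avail[A=2 B=26] open={R10,R11,R12,R13,R14,R3,R4,R7,R8,R9}
Step 19: commit R14 -> on_hand[A=27 B=45] avail[A=2 B=26] open={R10,R11,R12,R13,R3,R4,R7,R8,R9}
Step 20: reserve R15 A 1 -> on_hand[A=27 B=45] avail[A=1 B=26] open={R10,R11,R12,R13,R15,R3,R4,R7,R8,R9}
Step 21: reserve R16 B 9 -> on_hand[A=27 B=45] avail[A=1 B=17] open={R10,R11,R12,R13,R15,R16,R3,R4,R7,R8,R9}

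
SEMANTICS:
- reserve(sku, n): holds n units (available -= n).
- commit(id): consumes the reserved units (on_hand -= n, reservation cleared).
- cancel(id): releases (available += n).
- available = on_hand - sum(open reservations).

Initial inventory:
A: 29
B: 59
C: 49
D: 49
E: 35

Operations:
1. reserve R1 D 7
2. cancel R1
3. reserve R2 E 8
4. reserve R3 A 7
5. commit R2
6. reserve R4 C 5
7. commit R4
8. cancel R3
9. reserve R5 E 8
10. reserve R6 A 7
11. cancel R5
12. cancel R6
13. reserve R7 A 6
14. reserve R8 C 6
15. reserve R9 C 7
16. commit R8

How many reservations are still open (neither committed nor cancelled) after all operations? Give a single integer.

Answer: 2

Derivation:
Step 1: reserve R1 D 7 -> on_hand[A=29 B=59 C=49 D=49 E=35] avail[A=29 B=59 C=49 D=42 E=35] open={R1}
Step 2: cancel R1 -> on_hand[A=29 B=59 C=49 D=49 E=35] avail[A=29 B=59 C=49 D=49 E=35] open={}
Step 3: reserve R2 E 8 -> on_hand[A=29 B=59 C=49 D=49 E=35] avail[A=29 B=59 C=49 D=49 E=27] open={R2}
Step 4: reserve R3 A 7 -> on_hand[A=29 B=59 C=49 D=49 E=35] avail[A=22 B=59 C=49 D=49 E=27] open={R2,R3}
Step 5: commit R2 -> on_hand[A=29 B=59 C=49 D=49 E=27] avail[A=22 B=59 C=49 D=49 E=27] open={R3}
Step 6: reserve R4 C 5 -> on_hand[A=29 B=59 C=49 D=49 E=27] avail[A=22 B=59 C=44 D=49 E=27] open={R3,R4}
Step 7: commit R4 -> on_hand[A=29 B=59 C=44 D=49 E=27] avail[A=22 B=59 C=44 D=49 E=27] open={R3}
Step 8: cancel R3 -> on_hand[A=29 B=59 C=44 D=49 E=27] avail[A=29 B=59 C=44 D=49 E=27] open={}
Step 9: reserve R5 E 8 -> on_hand[A=29 B=59 C=44 D=49 E=27] avail[A=29 B=59 C=44 D=49 E=19] open={R5}
Step 10: reserve R6 A 7 -> on_hand[A=29 B=59 C=44 D=49 E=27] avail[A=22 B=59 C=44 D=49 E=19] open={R5,R6}
Step 11: cancel R5 -> on_hand[A=29 B=59 C=44 D=49 E=27] avail[A=22 B=59 C=44 D=49 E=27] open={R6}
Step 12: cancel R6 -> on_hand[A=29 B=59 C=44 D=49 E=27] avail[A=29 B=59 C=44 D=49 E=27] open={}
Step 13: reserve R7 A 6 -> on_hand[A=29 B=59 C=44 D=49 E=27] avail[A=23 B=59 C=44 D=49 E=27] open={R7}
Step 14: reserve R8 C 6 -> on_hand[A=29 B=59 C=44 D=49 E=27] avail[A=23 B=59 C=38 D=49 E=27] open={R7,R8}
Step 15: reserve R9 C 7 -> on_hand[A=29 B=59 C=44 D=49 E=27] avail[A=23 B=59 C=31 D=49 E=27] open={R7,R8,R9}
Step 16: commit R8 -> on_hand[A=29 B=59 C=38 D=49 E=27] avail[A=23 B=59 C=31 D=49 E=27] open={R7,R9}
Open reservations: ['R7', 'R9'] -> 2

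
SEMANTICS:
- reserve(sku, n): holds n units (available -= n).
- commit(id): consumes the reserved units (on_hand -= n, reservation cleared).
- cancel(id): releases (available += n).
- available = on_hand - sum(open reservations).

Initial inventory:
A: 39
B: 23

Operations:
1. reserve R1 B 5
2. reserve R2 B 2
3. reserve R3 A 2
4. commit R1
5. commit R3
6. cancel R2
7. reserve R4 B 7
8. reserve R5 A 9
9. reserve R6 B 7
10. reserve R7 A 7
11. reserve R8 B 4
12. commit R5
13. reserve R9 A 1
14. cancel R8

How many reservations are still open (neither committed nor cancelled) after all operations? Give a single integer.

Answer: 4

Derivation:
Step 1: reserve R1 B 5 -> on_hand[A=39 B=23] avail[A=39 B=18] open={R1}
Step 2: reserve R2 B 2 -> on_hand[A=39 B=23] avail[A=39 B=16] open={R1,R2}
Step 3: reserve R3 A 2 -> on_hand[A=39 B=23] avail[A=37 B=16] open={R1,R2,R3}
Step 4: commit R1 -> on_hand[A=39 B=18] avail[A=37 B=16] open={R2,R3}
Step 5: commit R3 -> on_hand[A=37 B=18] avail[A=37 B=16] open={R2}
Step 6: cancel R2 -> on_hand[A=37 B=18] avail[A=37 B=18] open={}
Step 7: reserve R4 B 7 -> on_hand[A=37 B=18] avail[A=37 B=11] open={R4}
Step 8: reserve R5 A 9 -> on_hand[A=37 B=18] avail[A=28 B=11] open={R4,R5}
Step 9: reserve R6 B 7 -> on_hand[A=37 B=18] avail[A=28 B=4] open={R4,R5,R6}
Step 10: reserve R7 A 7 -> on_hand[A=37 B=18] avail[A=21 B=4] open={R4,R5,R6,R7}
Step 11: reserve R8 B 4 -> on_hand[A=37 B=18] avail[A=21 B=0] open={R4,R5,R6,R7,R8}
Step 12: commit R5 -> on_hand[A=28 B=18] avail[A=21 B=0] open={R4,R6,R7,R8}
Step 13: reserve R9 A 1 -> on_hand[A=28 B=18] avail[A=20 B=0] open={R4,R6,R7,R8,R9}
Step 14: cancel R8 -> on_hand[A=28 B=18] avail[A=20 B=4] open={R4,R6,R7,R9}
Open reservations: ['R4', 'R6', 'R7', 'R9'] -> 4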